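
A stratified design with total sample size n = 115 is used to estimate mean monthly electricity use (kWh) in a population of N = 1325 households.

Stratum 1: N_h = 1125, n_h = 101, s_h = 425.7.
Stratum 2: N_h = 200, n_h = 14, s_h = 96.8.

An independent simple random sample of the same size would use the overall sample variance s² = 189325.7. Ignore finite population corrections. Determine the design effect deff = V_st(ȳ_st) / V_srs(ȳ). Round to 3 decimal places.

V̂(ȳ_st) = Σ W_h² s_h²/n_h, with W_h = N_h/N and N = 1325:
  stratum 1: (1125/1325)²·425.7²/101 = 1293.48
  stratum 2: (200/1325)²·96.8²/14 = 15.2493
V_st = 1308.73
V_srs = s²/n = 189325.7/115 = 1646.31
deff = V_st / V_srs = 1308.73/1646.31 = 0.7949

deff ≈ 0.795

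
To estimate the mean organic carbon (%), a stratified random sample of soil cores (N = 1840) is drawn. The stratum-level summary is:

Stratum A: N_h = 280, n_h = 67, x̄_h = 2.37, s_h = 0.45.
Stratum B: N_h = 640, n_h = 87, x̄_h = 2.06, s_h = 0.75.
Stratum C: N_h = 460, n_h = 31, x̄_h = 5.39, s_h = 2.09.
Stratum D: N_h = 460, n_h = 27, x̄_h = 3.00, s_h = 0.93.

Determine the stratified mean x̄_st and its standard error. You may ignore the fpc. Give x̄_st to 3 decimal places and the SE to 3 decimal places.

x̄_st = Σ W_h x̄_h = (280·2.37 + 640·2.06 + 460·5.39 + 460·3.00)/1840 = 3.17467
V̂(x̄_st) = Σ W_h² s_h²/n_h, with W_h = N_h/N and N = 1840:
  stratum A: (280/1840)²·0.45²/67 = 6.99891e-05
  stratum B: (640/1840)²·0.75²/87 = 0.000782218
  stratum C: (460/1840)²·2.09²/31 = 0.00880665
  stratum D: (460/1840)²·0.93²/27 = 0.00200208
V̂(x̄_st) = 0.0116609
SE(x̄_st) = √0.0116609 = 0.107986

x̄_st ≈ 3.175, SE ≈ 0.108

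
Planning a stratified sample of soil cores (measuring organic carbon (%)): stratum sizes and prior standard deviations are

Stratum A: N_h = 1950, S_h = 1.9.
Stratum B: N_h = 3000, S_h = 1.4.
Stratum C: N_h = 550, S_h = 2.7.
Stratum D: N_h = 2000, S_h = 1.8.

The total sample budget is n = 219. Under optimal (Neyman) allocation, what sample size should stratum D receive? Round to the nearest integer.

Neyman allocation: n_h = n · N_h S_h / Σ N_i S_i, with n = 219.
  stratum A: N_h·S_h = 1950·1.9 = 3705.00
  stratum B: N_h·S_h = 3000·1.4 = 4200.00
  stratum C: N_h·S_h = 550·2.7 = 1485.00
  stratum D: N_h·S_h = 2000·1.8 = 3600.00
Σ N_h S_h = 12990.00
n for stratum D = 219·3600.00/12990.00 = 60.693 → 61

61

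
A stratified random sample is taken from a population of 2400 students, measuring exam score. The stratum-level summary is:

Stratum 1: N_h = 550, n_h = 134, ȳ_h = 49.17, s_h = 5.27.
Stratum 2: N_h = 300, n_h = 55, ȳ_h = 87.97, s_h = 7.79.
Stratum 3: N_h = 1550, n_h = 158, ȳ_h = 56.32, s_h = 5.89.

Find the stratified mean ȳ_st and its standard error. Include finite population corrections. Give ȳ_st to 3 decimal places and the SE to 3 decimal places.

ȳ_st ≈ 58.638, SE ≈ 0.323

ȳ_st = Σ W_h ȳ_h = (550·49.17 + 300·87.97 + 1550·56.32)/2400 = 58.63771
V̂(ȳ_st) = Σ W_h² (1 − n_h/N_h) s_h²/n_h, with W_h = N_h/N and N = 2400:
  stratum 1: (550/2400)²·(1 − 134/550)·5.27²/134 = 0.00823285
  stratum 2: (300/2400)²·(1 − 55/300)·7.79²/55 = 0.0140792
  stratum 3: (1550/2400)²·(1 − 158/1550)·5.89²/158 = 0.0822474
V̂(ȳ_st) = 0.104559
SE(ȳ_st) = √0.104559 = 0.323356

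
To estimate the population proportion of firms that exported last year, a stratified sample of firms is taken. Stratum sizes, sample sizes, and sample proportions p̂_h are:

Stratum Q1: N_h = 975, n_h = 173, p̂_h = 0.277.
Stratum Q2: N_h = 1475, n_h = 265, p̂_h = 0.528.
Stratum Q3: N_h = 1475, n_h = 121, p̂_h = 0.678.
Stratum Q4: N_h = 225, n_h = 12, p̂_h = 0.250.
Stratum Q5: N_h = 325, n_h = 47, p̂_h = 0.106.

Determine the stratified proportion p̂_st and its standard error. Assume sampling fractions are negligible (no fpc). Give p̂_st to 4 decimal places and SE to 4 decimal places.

N = 4475; stratum weights W_h = N_h/N.
p̂_st = Σ W_h p̂_h = (975·0.277 + 1475·0.528 + 1475·0.678 + 225·0.250 + 325·0.106)/4475 = 0.47813
V̂(p̂_st) = Σ W_h² p̂_h(1−p̂_h)/(n_h−1):
  stratum Q1: (975/4475)²·0.277·0.723/172 = 5.5273e-05
  stratum Q2: (1475/4475)²·0.528·0.472/264 = 0.000102558
  stratum Q3: (1475/4475)²·0.678·0.322/120 = 0.000197652
  stratum Q4: (225/4475)²·0.250·0.750/11 = 4.30911e-05
  stratum Q5: (325/4475)²·0.106·0.894/46 = 1.08659e-05
V̂(p̂_st) = 0.000409441; SE = √V̂ = 0.0202346

p̂_st ≈ 0.4781, SE ≈ 0.0202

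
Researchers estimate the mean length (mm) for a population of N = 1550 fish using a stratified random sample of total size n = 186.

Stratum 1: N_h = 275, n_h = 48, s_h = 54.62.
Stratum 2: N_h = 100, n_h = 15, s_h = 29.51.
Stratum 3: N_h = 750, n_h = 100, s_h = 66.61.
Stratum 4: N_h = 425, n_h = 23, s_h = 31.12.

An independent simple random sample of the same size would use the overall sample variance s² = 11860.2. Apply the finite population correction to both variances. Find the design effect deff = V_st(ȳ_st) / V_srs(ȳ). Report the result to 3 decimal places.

deff ≈ 0.246

V̂(ȳ_st) = Σ W_h² (1 − n_h/N_h) s_h²/n_h, with W_h = N_h/N and N = 1550:
  stratum 1: (275/1550)²·(1 − 48/275)·54.62²/48 = 1.61494
  stratum 2: (100/1550)²·(1 − 15/100)·29.51²/15 = 0.205401
  stratum 3: (750/1550)²·(1 − 100/750)·66.61²/100 = 9.00306
  stratum 4: (425/1550)²·(1 − 23/425)·31.12²/23 = 2.99435
V_st = 13.8178
V_srs = (1 − 186/1550)·11860.2/186 = 56.1128
deff = V_st / V_srs = 13.8178/56.1128 = 0.2462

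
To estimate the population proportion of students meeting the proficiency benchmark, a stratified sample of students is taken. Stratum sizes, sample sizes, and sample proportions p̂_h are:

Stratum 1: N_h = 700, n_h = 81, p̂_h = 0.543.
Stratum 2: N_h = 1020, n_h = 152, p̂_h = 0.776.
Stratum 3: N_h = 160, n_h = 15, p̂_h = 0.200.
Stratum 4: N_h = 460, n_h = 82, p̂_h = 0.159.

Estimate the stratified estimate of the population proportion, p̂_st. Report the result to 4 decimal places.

N = 2340; stratum weights W_h = N_h/N.
p̂_st = Σ W_h p̂_h = (700·0.543 + 1020·0.776 + 160·0.200 + 460·0.159)/2340 = 0.54562

p̂_st ≈ 0.5456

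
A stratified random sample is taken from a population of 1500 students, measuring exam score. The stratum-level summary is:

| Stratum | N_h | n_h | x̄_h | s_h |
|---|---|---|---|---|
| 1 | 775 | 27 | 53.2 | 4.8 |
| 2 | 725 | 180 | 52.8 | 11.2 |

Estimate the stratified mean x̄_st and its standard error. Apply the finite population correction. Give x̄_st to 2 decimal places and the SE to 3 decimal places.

x̄_st ≈ 53.01, SE ≈ 0.585

x̄_st = Σ W_h x̄_h = (775·53.2 + 725·52.8)/1500 = 53.00667
V̂(x̄_st) = Σ W_h² (1 − n_h/N_h) s_h²/n_h, with W_h = N_h/N and N = 1500:
  stratum 1: (775/1500)²·(1 − 27/775)·4.8²/27 = 0.219857
  stratum 2: (725/1500)²·(1 − 180/725)·11.2²/180 = 0.122381
V̂(x̄_st) = 0.342238
SE(x̄_st) = √0.342238 = 0.585011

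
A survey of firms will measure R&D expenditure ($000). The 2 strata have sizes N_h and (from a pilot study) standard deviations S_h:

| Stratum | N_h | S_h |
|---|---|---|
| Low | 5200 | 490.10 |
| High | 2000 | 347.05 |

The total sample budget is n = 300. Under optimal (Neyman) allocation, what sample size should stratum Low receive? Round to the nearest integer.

236

Neyman allocation: n_h = n · N_h S_h / Σ N_i S_i, with n = 300.
  stratum Low: N_h·S_h = 5200·490.10 = 2548520.00
  stratum High: N_h·S_h = 2000·347.05 = 694100.00
Σ N_h S_h = 3242620.00
n for stratum Low = 300·2548520.00/3242620.00 = 235.783 → 236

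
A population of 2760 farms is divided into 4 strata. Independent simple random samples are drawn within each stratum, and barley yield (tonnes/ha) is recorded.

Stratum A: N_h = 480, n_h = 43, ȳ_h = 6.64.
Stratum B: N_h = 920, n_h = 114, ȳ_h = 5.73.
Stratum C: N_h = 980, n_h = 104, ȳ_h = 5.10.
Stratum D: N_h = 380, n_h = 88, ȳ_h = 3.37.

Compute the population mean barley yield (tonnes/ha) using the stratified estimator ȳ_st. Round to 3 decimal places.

N = Σ N_h = 2760. Stratum weights W_h = N_h/N.
ȳ_st = (480·6.64 + 920·5.73 + 980·5.10 + 380·3.37) / 2760 = 5.33964

ȳ_st ≈ 5.340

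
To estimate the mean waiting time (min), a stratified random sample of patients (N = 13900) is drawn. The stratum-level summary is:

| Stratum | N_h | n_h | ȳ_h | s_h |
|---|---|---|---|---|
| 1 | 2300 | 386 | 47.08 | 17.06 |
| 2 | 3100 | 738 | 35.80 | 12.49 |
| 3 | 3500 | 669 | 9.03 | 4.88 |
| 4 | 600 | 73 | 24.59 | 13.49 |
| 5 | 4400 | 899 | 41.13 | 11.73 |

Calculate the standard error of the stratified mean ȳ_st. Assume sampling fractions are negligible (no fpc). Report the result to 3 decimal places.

SE(ȳ_st) ≈ 0.231

V̂(ȳ_st) = Σ W_h² s_h²/n_h, with W_h = N_h/N and N = 13900:
  stratum 1: (2300/13900)²·17.06²/386 = 0.0206441
  stratum 2: (3100/13900)²·12.49²/738 = 0.0105139
  stratum 3: (3500/13900)²·4.88²/669 = 0.00225694
  stratum 4: (600/13900)²·13.49²/73 = 0.00464487
  stratum 5: (4400/13900)²·11.73²/899 = 0.015336
V̂(ȳ_st) = 0.0533958
SE(ȳ_st) = √0.0533958 = 0.231075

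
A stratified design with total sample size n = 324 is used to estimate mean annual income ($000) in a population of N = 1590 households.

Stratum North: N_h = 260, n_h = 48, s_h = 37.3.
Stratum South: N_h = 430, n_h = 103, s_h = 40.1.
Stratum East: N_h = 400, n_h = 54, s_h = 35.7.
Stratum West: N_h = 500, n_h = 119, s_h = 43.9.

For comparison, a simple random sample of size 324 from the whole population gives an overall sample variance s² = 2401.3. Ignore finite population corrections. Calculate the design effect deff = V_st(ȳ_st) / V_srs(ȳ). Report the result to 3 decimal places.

V̂(ȳ_st) = Σ W_h² s_h²/n_h, with W_h = N_h/N and N = 1590:
  stratum North: (260/1590)²·37.3²/48 = 0.775048
  stratum South: (430/1590)²·40.1²/103 = 1.14181
  stratum East: (400/1590)²·35.7²/54 = 1.49372
  stratum West: (500/1590)²·43.9²/119 = 1.6015
V_st = 5.01208
V_srs = s²/n = 2401.3/324 = 7.41142
deff = V_st / V_srs = 5.01208/7.41142 = 0.6763

deff ≈ 0.676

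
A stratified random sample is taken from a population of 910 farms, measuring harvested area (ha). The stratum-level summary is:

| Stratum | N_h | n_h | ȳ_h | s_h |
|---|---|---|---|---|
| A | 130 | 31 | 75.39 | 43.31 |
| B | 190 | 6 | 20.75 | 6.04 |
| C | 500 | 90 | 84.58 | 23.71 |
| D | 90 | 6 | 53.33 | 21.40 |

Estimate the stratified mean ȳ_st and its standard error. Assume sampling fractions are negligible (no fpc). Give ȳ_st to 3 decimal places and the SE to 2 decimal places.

ȳ_st = Σ W_h ȳ_h = (130·75.39 + 190·20.75 + 500·84.58 + 90·53.33)/910 = 66.84934
V̂(ȳ_st) = Σ W_h² s_h²/n_h, with W_h = N_h/N and N = 910:
  stratum A: (130/910)²·43.31²/31 = 1.23486
  stratum B: (190/910)²·6.04²/6 = 0.265062
  stratum C: (500/910)²·23.71²/90 = 1.88572
  stratum D: (90/910)²·21.40²/6 = 0.746584
V̂(ȳ_st) = 4.13223
SE(ȳ_st) = √4.13223 = 2.03279

ȳ_st ≈ 66.849, SE ≈ 2.03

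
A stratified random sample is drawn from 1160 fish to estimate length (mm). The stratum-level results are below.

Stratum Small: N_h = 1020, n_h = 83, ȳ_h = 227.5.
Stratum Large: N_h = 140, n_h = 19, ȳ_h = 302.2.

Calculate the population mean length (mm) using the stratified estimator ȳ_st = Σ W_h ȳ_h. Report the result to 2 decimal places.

ȳ_st ≈ 236.52

N = Σ N_h = 1160. Stratum weights W_h = N_h/N.
ȳ_st = (1020·227.5 + 140·302.2) / 1160 = 236.5155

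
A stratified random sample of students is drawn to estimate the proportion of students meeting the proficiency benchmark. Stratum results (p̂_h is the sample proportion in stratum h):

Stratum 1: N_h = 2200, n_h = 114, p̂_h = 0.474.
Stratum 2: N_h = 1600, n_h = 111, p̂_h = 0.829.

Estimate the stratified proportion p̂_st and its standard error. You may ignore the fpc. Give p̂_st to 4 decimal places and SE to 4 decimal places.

N = 3800; stratum weights W_h = N_h/N.
p̂_st = Σ W_h p̂_h = (2200·0.474 + 1600·0.829)/3800 = 0.62347
V̂(p̂_st) = Σ W_h² p̂_h(1−p̂_h)/(n_h−1):
  stratum 1: (2200/3800)²·0.474·0.526/113 = 0.000739544
  stratum 2: (1600/3800)²·0.829·0.171/110 = 0.000228471
V̂(p̂_st) = 0.000968014; SE = √V̂ = 0.0311129

p̂_st ≈ 0.6235, SE ≈ 0.0311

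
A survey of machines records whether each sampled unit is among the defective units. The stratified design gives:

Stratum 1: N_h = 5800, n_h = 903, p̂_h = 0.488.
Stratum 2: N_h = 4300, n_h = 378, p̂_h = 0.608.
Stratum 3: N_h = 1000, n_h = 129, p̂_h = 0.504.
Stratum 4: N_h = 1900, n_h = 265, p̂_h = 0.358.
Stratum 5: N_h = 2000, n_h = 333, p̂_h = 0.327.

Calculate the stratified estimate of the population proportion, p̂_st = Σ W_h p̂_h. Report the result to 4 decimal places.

p̂_st ≈ 0.4855

N = 15000; stratum weights W_h = N_h/N.
p̂_st = Σ W_h p̂_h = (5800·0.488 + 4300·0.608 + 1000·0.504 + 1900·0.358 + 2000·0.327)/15000 = 0.48553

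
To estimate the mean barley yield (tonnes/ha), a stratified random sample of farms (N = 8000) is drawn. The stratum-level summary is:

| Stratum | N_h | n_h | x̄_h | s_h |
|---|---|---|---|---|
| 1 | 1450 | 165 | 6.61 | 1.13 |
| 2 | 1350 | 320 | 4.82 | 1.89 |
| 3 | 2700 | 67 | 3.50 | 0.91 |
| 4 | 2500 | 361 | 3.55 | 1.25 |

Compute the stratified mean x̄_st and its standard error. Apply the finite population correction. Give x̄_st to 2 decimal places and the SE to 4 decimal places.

x̄_st = Σ W_h x̄_h = (1450·6.61 + 1350·4.82 + 2700·3.50 + 2500·3.55)/8000 = 4.30206
V̂(x̄_st) = Σ W_h² (1 − n_h/N_h) s_h²/n_h, with W_h = N_h/N and N = 8000:
  stratum 1: (1450/8000)²·(1 − 165/1450)·1.13²/165 = 0.000225302
  stratum 2: (1350/8000)²·(1 − 320/1350)·1.89²/320 = 0.00024253
  stratum 3: (2700/8000)²·(1 − 67/2700)·0.91²/67 = 0.00137291
  stratum 4: (2500/8000)²·(1 − 361/2500)·1.25²/361 = 0.000361646
V̂(x̄_st) = 0.00220239
SE(x̄_st) = √0.00220239 = 0.0469296

x̄_st ≈ 4.30, SE ≈ 0.0469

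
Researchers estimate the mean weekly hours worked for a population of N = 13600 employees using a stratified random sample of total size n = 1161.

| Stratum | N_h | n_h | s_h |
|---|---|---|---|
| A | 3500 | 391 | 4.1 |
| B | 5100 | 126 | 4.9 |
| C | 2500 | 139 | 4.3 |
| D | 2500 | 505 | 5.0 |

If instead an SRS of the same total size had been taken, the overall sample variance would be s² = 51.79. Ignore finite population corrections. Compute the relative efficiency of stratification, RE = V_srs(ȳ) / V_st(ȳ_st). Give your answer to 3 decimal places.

RE ≈ 1.246

V̂(ȳ_st) = Σ W_h² s_h²/n_h, with W_h = N_h/N and N = 13600:
  stratum A: (3500/13600)²·4.1²/391 = 0.0028474
  stratum B: (5100/13600)²·4.9²/126 = 0.0267969
  stratum C: (2500/13600)²·4.3²/139 = 0.00449494
  stratum D: (2500/13600)²·5.0²/505 = 0.00167283
V_st = 0.0358121
V_srs = s²/n = 51.79/1161 = 0.0446081
Relative efficiency = V_srs / V_st = 0.0446081/0.0358121 = 1.2456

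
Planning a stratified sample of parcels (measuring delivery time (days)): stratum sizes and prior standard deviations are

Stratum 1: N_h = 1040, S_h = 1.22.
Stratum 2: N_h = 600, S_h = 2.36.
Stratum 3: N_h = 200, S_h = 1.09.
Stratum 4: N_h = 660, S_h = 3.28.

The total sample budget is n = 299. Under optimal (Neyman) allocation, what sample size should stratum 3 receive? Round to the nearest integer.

13

Neyman allocation: n_h = n · N_h S_h / Σ N_i S_i, with n = 299.
  stratum 1: N_h·S_h = 1040·1.22 = 1268.80
  stratum 2: N_h·S_h = 600·2.36 = 1416.00
  stratum 3: N_h·S_h = 200·1.09 = 218.00
  stratum 4: N_h·S_h = 660·3.28 = 2164.80
Σ N_h S_h = 5067.60
n for stratum 3 = 299·218.00/5067.60 = 12.862 → 13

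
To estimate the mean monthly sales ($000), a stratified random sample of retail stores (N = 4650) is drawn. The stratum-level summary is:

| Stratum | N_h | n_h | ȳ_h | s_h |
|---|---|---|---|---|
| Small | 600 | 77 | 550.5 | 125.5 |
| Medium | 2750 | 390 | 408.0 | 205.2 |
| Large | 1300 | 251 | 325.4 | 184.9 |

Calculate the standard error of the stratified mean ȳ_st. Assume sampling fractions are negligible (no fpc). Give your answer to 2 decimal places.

V̂(ȳ_st) = Σ W_h² s_h²/n_h, with W_h = N_h/N and N = 4650:
  stratum Small: (600/4650)²·125.5²/77 = 3.4056
  stratum Medium: (2750/4650)²·205.2²/390 = 37.7615
  stratum Large: (1300/4650)²·184.9²/251 = 10.6459
V̂(ȳ_st) = 51.813
SE(ȳ_st) = √51.813 = 7.19812

SE(ȳ_st) ≈ 7.20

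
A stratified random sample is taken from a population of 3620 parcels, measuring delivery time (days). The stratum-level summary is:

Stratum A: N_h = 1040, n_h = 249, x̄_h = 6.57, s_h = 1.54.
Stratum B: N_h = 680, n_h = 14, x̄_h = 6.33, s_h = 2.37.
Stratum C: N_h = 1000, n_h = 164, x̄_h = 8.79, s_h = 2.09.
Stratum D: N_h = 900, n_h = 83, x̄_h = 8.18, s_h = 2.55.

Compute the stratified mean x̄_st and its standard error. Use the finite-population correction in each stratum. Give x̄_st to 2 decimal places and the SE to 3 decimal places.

x̄_st = Σ W_h x̄_h = (1040·6.57 + 680·6.33 + 1000·8.79 + 900·8.18)/3620 = 7.53845
V̂(x̄_st) = Σ W_h² (1 − n_h/N_h) s_h²/n_h, with W_h = N_h/N and N = 3620:
  stratum A: (1040/3620)²·(1 − 249/1040)·1.54²/249 = 0.000597909
  stratum B: (680/3620)²·(1 − 14/680)·2.37²/14 = 0.0138655
  stratum C: (1000/3620)²·(1 − 164/1000)·2.09²/164 = 0.00169917
  stratum D: (900/3620)²·(1 − 83/900)·2.55²/83 = 0.00439592
V̂(x̄_st) = 0.0205585
SE(x̄_st) = √0.0205585 = 0.143382

x̄_st ≈ 7.54, SE ≈ 0.143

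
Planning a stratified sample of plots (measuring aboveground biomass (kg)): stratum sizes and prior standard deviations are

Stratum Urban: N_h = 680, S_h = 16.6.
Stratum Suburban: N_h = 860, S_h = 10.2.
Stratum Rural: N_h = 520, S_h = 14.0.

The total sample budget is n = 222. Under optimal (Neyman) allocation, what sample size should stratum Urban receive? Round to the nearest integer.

92

Neyman allocation: n_h = n · N_h S_h / Σ N_i S_i, with n = 222.
  stratum Urban: N_h·S_h = 680·16.6 = 11288.00
  stratum Suburban: N_h·S_h = 860·10.2 = 8772.00
  stratum Rural: N_h·S_h = 520·14.0 = 7280.00
Σ N_h S_h = 27340.00
n for stratum Urban = 222·11288.00/27340.00 = 91.658 → 92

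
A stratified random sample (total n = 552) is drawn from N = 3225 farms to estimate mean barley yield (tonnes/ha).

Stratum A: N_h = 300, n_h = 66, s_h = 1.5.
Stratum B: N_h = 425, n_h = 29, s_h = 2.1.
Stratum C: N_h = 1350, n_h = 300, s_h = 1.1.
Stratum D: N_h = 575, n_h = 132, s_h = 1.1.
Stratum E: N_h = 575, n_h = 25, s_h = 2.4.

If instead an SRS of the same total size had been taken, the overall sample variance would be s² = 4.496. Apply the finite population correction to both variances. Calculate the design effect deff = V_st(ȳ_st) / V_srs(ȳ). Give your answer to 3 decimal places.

V̂(ȳ_st) = Σ W_h² (1 − n_h/N_h) s_h²/n_h, with W_h = N_h/N and N = 3225:
  stratum A: (300/3225)²·(1 − 66/300)·1.5²/66 = 0.0002301
  stratum B: (425/3225)²·(1 − 29/425)·2.1²/29 = 0.00246074
  stratum C: (1350/3225)²·(1 − 300/1350)·1.1²/300 = 0.000549703
  stratum D: (575/3225)²·(1 − 132/575)·1.1²/132 = 0.000224504
  stratum E: (575/3225)²·(1 − 25/575)·2.4²/25 = 0.00700573
V_st = 0.0104708
V_srs = (1 − 552/3225)·4.496/552 = 0.00675082
deff = V_st / V_srs = 0.0104708/0.00675082 = 1.5510

deff ≈ 1.551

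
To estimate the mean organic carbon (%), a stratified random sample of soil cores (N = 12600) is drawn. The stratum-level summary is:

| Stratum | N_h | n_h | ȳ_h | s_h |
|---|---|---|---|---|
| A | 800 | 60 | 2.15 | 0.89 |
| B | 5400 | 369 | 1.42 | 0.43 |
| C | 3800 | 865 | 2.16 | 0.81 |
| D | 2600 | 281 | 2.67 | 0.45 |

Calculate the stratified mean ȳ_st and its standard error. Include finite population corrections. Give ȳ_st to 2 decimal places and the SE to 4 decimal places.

ȳ_st ≈ 1.95, SE ≈ 0.0147

ȳ_st = Σ W_h ȳ_h = (800·2.15 + 5400·1.42 + 3800·2.16 + 2600·2.67)/12600 = 1.94746
V̂(ȳ_st) = Σ W_h² (1 − n_h/N_h) s_h²/n_h, with W_h = N_h/N and N = 12600:
  stratum A: (800/12600)²·(1 − 60/800)·0.89²/60 = 4.92277e-05
  stratum B: (5400/12600)²·(1 − 369/5400)·0.43²/369 = 8.57467e-05
  stratum C: (3800/12600)²·(1 − 865/3800)·0.81²/865 = 5.32849e-05
  stratum D: (2600/12600)²·(1 − 281/2600)·0.45²/281 = 2.73685e-05
V̂(ȳ_st) = 0.000215628
SE(ȳ_st) = √0.000215628 = 0.0146843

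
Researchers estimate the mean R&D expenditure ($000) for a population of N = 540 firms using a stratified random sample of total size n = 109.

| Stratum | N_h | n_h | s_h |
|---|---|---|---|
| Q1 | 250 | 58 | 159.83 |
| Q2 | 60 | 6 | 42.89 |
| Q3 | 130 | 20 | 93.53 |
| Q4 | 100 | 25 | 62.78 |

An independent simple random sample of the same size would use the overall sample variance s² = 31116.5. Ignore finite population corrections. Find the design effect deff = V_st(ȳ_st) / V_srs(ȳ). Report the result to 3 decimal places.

V̂(ȳ_st) = Σ W_h² s_h²/n_h, with W_h = N_h/N and N = 540:
  stratum Q1: (250/540)²·159.83²/58 = 94.402
  stratum Q2: (60/540)²·42.89²/6 = 3.78509
  stratum Q3: (130/540)²·93.53²/20 = 25.3496
  stratum Q4: (100/540)²·62.78²/25 = 5.40649
V_st = 128.943
V_srs = s²/n = 31116.5/109 = 285.472
deff = V_st / V_srs = 128.943/285.472 = 0.4517

deff ≈ 0.452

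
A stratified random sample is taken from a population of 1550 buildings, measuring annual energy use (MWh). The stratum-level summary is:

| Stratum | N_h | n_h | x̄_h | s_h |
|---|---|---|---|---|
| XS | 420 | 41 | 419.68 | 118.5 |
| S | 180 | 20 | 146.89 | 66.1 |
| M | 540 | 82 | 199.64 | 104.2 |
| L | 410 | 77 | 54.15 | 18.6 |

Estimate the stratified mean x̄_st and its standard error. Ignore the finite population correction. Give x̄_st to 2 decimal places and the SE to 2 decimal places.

x̄_st = Σ W_h x̄_h = (420·419.68 + 180·146.89 + 540·199.64 + 410·54.15)/1550 = 214.65348
V̂(x̄_st) = Σ W_h² s_h²/n_h, with W_h = N_h/N and N = 1550:
  stratum XS: (420/1550)²·118.5²/41 = 25.1471
  stratum S: (180/1550)²·66.1²/20 = 2.94615
  stratum M: (540/1550)²·104.2²/82 = 16.0711
  stratum L: (410/1550)²·18.6²/77 = 0.314369
V̂(x̄_st) = 44.4787
SE(x̄_st) = √44.4787 = 6.66924

x̄_st ≈ 214.65, SE ≈ 6.67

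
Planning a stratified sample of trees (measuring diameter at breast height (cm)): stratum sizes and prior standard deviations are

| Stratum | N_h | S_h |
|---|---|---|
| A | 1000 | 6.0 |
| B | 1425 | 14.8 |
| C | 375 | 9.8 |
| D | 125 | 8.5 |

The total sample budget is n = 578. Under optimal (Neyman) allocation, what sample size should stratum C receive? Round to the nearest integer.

67

Neyman allocation: n_h = n · N_h S_h / Σ N_i S_i, with n = 578.
  stratum A: N_h·S_h = 1000·6.0 = 6000.00
  stratum B: N_h·S_h = 1425·14.8 = 21090.00
  stratum C: N_h·S_h = 375·9.8 = 3675.00
  stratum D: N_h·S_h = 125·8.5 = 1062.50
Σ N_h S_h = 31827.50
n for stratum C = 578·3675.00/31827.50 = 66.739 → 67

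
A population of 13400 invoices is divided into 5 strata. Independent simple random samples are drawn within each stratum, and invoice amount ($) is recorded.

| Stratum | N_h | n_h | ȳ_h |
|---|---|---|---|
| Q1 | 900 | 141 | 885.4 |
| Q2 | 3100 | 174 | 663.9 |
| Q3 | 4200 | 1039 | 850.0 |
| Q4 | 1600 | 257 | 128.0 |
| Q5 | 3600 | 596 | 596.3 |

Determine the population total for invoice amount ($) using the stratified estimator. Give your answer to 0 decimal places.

τ̂_st = Σ N_h ȳ_h = 900·885.4 + 3100·663.9 + 4200·850.0 + 1600·128.0 + 3600·596.3 = 8776430

τ̂_st ≈ 8776430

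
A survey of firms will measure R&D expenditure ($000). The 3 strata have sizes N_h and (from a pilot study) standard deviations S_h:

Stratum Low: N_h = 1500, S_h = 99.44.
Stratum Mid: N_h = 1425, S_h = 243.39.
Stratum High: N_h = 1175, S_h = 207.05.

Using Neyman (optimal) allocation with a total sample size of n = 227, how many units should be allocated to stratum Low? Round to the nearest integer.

46

Neyman allocation: n_h = n · N_h S_h / Σ N_i S_i, with n = 227.
  stratum Low: N_h·S_h = 1500·99.44 = 149160.00
  stratum Mid: N_h·S_h = 1425·243.39 = 346830.75
  stratum High: N_h·S_h = 1175·207.05 = 243283.75
Σ N_h S_h = 739274.50
n for stratum Low = 227·149160.00/739274.50 = 45.801 → 46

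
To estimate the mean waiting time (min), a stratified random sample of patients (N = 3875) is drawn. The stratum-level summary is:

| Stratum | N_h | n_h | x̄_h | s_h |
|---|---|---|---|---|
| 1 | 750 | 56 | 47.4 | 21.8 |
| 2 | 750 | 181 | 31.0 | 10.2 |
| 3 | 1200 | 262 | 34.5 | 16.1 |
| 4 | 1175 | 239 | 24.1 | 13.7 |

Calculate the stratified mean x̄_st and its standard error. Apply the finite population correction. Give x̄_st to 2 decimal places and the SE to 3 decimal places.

x̄_st = Σ W_h x̄_h = (750·47.4 + 750·31.0 + 1200·34.5 + 1175·24.1)/3875 = 33.16581
V̂(x̄_st) = Σ W_h² (1 − n_h/N_h) s_h²/n_h, with W_h = N_h/N and N = 3875:
  stratum 1: (750/3875)²·(1 − 56/750)·21.8²/56 = 0.294173
  stratum 2: (750/3875)²·(1 − 181/750)·10.2²/181 = 0.0163362
  stratum 3: (1200/3875)²·(1 − 262/1200)·16.1²/262 = 0.0741637
  stratum 4: (1175/3875)²·(1 − 239/1175)·13.7²/239 = 0.0575193
V̂(x̄_st) = 0.442192
SE(x̄_st) = √0.442192 = 0.664975

x̄_st ≈ 33.17, SE ≈ 0.665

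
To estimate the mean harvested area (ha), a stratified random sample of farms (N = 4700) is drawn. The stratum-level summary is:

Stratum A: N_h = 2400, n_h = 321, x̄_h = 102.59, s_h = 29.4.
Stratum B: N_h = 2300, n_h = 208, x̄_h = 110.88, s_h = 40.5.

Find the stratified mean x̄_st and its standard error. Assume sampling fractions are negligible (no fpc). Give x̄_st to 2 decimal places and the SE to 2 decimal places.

x̄_st ≈ 106.65, SE ≈ 1.61

x̄_st = Σ W_h x̄_h = (2400·102.59 + 2300·110.88)/4700 = 106.64681
V̂(x̄_st) = Σ W_h² s_h²/n_h, with W_h = N_h/N and N = 4700:
  stratum A: (2400/4700)²·29.4²/321 = 0.702128
  stratum B: (2300/4700)²·40.5²/208 = 1.88846
V̂(x̄_st) = 2.59058
SE(x̄_st) = √2.59058 = 1.60953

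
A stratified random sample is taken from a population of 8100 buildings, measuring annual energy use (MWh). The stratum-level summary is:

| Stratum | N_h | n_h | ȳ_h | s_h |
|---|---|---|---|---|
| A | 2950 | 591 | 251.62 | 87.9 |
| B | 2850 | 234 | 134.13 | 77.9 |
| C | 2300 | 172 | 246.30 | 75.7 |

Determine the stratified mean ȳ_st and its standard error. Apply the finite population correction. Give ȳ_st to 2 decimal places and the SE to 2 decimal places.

ȳ_st = Σ W_h ȳ_h = (2950·251.62 + 2850·134.13 + 2300·246.30)/8100 = 208.77031
V̂(ȳ_st) = Σ W_h² (1 − n_h/N_h) s_h²/n_h, with W_h = N_h/N and N = 8100:
  stratum A: (2950/8100)²·(1 − 591/2950)·87.9²/591 = 1.38666
  stratum B: (2850/8100)²·(1 − 234/2850)·77.9²/234 = 2.94694
  stratum C: (2300/8100)²·(1 − 172/2300)·75.7²/172 = 2.48538
V̂(ȳ_st) = 6.81898
SE(ȳ_st) = √6.81898 = 2.61132

ȳ_st ≈ 208.77, SE ≈ 2.61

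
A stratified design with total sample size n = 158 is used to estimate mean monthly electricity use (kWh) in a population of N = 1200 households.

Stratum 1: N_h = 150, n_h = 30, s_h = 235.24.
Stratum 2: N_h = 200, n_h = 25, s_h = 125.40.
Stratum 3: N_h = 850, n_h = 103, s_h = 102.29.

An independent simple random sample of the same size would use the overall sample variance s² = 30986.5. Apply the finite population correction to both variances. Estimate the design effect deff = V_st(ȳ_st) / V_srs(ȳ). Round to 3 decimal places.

deff ≈ 0.488

V̂(ȳ_st) = Σ W_h² (1 − n_h/N_h) s_h²/n_h, with W_h = N_h/N and N = 1200:
  stratum 1: (150/1200)²·(1 − 30/150)·235.24²/30 = 23.0574
  stratum 2: (200/1200)²·(1 − 25/200)·125.40²/25 = 15.2884
  stratum 3: (850/1200)²·(1 − 103/850)·102.29²/103 = 44.7926
V_st = 83.1384
V_srs = (1 − 158/1200)·30986.5/158 = 170.295
deff = V_st / V_srs = 83.1384/170.295 = 0.4882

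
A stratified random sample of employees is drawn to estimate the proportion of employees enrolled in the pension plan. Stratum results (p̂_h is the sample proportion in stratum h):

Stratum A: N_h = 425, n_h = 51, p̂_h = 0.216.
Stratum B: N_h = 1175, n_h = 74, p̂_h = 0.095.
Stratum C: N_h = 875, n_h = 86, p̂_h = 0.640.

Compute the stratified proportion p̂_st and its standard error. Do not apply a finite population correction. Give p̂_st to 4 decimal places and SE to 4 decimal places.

p̂_st ≈ 0.3085, SE ≈ 0.0265

N = 2475; stratum weights W_h = N_h/N.
p̂_st = Σ W_h p̂_h = (425·0.216 + 1175·0.095 + 875·0.640)/2475 = 0.30845
V̂(p̂_st) = Σ W_h² p̂_h(1−p̂_h)/(n_h−1):
  stratum A: (425/2475)²·0.216·0.784/50 = 9.98682e-05
  stratum B: (1175/2475)²·0.095·0.905/73 = 0.000265445
  stratum C: (875/2475)²·0.640·0.360/85 = 0.000338789
V̂(p̂_st) = 0.000704102; SE = √V̂ = 0.0265349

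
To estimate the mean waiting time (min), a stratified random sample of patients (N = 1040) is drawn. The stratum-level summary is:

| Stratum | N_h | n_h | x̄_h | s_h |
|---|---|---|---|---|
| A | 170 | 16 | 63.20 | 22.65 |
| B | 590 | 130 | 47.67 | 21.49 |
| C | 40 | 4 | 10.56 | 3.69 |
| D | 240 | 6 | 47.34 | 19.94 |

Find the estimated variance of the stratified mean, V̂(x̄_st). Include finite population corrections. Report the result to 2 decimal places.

V̂(x̄_st) ≈ 5.11

V̂(x̄_st) = Σ W_h² (1 − n_h/N_h) s_h²/n_h, with W_h = N_h/N and N = 1040:
  stratum A: (170/1040)²·(1 − 16/170)·22.65²/16 = 0.776103
  stratum B: (590/1040)²·(1 − 130/590)·21.49²/130 = 0.8914
  stratum C: (40/1040)²·(1 − 4/40)·3.69²/4 = 0.00453199
  stratum D: (240/1040)²·(1 − 6/240)·19.94²/6 = 3.4408
V̂(x̄_st) = 5.11284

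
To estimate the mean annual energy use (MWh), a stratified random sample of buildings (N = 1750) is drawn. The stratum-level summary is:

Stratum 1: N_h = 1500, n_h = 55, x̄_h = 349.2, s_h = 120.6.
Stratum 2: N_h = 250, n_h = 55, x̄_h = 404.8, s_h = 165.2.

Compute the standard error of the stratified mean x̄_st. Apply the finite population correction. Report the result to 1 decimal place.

V̂(x̄_st) = Σ W_h² (1 − n_h/N_h) s_h²/n_h, with W_h = N_h/N and N = 1750:
  stratum 1: (1500/1750)²·(1 − 55/1500)·120.6²/55 = 187.161
  stratum 2: (250/1750)²·(1 − 55/250)·165.2²/55 = 7.89871
V̂(x̄_st) = 195.06
SE(x̄_st) = √195.06 = 13.9664

SE(x̄_st) ≈ 14.0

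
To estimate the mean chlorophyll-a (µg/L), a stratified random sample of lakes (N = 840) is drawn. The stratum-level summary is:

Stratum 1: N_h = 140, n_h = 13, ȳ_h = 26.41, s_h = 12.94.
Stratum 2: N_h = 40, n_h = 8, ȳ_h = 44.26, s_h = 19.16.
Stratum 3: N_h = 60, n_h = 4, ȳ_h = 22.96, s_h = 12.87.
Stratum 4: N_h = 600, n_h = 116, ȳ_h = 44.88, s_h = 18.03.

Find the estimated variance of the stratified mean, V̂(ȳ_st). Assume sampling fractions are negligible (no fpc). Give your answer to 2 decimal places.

V̂(ȳ_st) = Σ W_h² s_h²/n_h, with W_h = N_h/N and N = 840:
  stratum 1: (140/840)²·12.94²/13 = 0.357785
  stratum 2: (40/840)²·19.16²/8 = 0.104055
  stratum 3: (60/840)²·12.87²/4 = 0.211272
  stratum 4: (600/840)²·18.03²/116 = 1.42981
V̂(ȳ_st) = 2.10292

V̂(ȳ_st) ≈ 2.10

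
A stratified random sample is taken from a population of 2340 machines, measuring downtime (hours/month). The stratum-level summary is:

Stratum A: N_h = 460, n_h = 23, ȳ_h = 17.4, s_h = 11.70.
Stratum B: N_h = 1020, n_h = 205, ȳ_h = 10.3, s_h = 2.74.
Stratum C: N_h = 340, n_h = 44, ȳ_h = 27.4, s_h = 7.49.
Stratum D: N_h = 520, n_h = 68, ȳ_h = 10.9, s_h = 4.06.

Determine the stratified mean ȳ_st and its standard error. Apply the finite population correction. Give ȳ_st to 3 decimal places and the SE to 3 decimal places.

ȳ_st ≈ 14.314, SE ≈ 0.508

ȳ_st = Σ W_h ȳ_h = (460·17.4 + 1020·10.3 + 340·27.4 + 520·10.9)/2340 = 14.31368
V̂(ȳ_st) = Σ W_h² (1 − n_h/N_h) s_h²/n_h, with W_h = N_h/N and N = 2340:
  stratum A: (460/2340)²·(1 − 23/460)·11.70²/23 = 0.2185
  stratum B: (1020/2340)²·(1 − 205/1020)·2.74²/205 = 0.00555998
  stratum C: (340/2340)²·(1 − 44/340)·7.49²/44 = 0.0234342
  stratum D: (520/2340)²·(1 − 68/520)·4.06²/68 = 0.0104053
V̂(ȳ_st) = 0.257899
SE(ȳ_st) = √0.257899 = 0.507838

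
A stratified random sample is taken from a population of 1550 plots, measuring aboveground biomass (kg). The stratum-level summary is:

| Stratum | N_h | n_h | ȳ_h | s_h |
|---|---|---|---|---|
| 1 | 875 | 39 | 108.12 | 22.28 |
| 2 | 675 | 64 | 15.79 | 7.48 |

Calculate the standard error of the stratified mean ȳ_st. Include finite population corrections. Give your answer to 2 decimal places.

SE(ȳ_st) ≈ 2.01

V̂(ȳ_st) = Σ W_h² (1 − n_h/N_h) s_h²/n_h, with W_h = N_h/N and N = 1550:
  stratum 1: (875/1550)²·(1 − 39/875)·22.28²/39 = 3.8754
  stratum 2: (675/1550)²·(1 − 64/675)·7.48²/64 = 0.150074
V̂(ȳ_st) = 4.02548
SE(ȳ_st) = √4.02548 = 2.00636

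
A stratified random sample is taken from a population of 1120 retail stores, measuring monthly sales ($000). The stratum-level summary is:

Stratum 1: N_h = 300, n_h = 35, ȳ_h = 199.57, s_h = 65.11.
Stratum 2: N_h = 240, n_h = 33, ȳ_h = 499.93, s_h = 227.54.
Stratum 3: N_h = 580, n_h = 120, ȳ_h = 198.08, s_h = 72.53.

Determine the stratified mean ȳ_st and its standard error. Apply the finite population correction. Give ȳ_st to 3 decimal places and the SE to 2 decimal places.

ȳ_st ≈ 263.161, SE ≈ 8.90

ȳ_st = Σ W_h ȳ_h = (300·199.57 + 240·499.93 + 580·198.08)/1120 = 263.16125
V̂(ȳ_st) = Σ W_h² (1 − n_h/N_h) s_h²/n_h, with W_h = N_h/N and N = 1120:
  stratum 1: (300/1120)²·(1 − 35/300)·65.11²/35 = 7.67641
  stratum 2: (240/1120)²·(1 − 33/240)·227.54²/33 = 62.1365
  stratum 3: (580/1120)²·(1 − 120/580)·72.53²/120 = 9.32403
V̂(ȳ_st) = 79.137
SE(ȳ_st) = √79.137 = 8.8959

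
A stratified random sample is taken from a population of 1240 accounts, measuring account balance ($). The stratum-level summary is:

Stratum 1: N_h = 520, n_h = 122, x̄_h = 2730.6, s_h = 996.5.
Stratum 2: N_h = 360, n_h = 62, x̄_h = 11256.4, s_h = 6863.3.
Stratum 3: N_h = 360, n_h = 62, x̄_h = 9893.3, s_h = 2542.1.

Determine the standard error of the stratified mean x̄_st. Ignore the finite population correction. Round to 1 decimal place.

SE(x̄_st) ≈ 272.5

V̂(x̄_st) = Σ W_h² s_h²/n_h, with W_h = N_h/N and N = 1240:
  stratum 1: (520/1240)²·996.5²/122 = 1431.39
  stratum 2: (360/1240)²·6863.3²/62 = 64037.7
  stratum 3: (360/1240)²·2542.1²/62 = 8785.27
V̂(x̄_st) = 74254.4
SE(x̄_st) = √74254.4 = 272.497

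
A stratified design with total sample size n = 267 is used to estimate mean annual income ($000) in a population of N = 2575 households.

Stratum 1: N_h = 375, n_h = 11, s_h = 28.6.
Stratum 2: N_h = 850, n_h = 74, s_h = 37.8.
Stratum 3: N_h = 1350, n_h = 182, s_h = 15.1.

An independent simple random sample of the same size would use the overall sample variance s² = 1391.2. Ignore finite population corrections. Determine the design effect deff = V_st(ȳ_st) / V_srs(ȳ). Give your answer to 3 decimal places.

deff ≈ 0.773

V̂(ȳ_st) = Σ W_h² s_h²/n_h, with W_h = N_h/N and N = 2575:
  stratum 1: (375/2575)²·28.6²/11 = 1.57706
  stratum 2: (850/2575)²·37.8²/74 = 2.10395
  stratum 3: (1350/2575)²·15.1²/182 = 0.344346
V_st = 4.02535
V_srs = s²/n = 1391.2/267 = 5.21049
deff = V_st / V_srs = 4.02535/5.21049 = 0.7725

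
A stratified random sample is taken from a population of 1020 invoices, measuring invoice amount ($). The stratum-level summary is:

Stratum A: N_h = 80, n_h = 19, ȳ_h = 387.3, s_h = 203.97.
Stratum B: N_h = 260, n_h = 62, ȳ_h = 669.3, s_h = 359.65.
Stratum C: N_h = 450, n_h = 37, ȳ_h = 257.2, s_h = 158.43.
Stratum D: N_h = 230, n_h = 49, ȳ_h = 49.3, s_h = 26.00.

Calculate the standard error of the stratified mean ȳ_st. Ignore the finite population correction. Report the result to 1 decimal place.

V̂(ȳ_st) = Σ W_h² s_h²/n_h, with W_h = N_h/N and N = 1020:
  stratum A: (80/1020)²·203.97²/19 = 13.4697
  stratum B: (260/1020)²·359.65²/62 = 135.555
  stratum C: (450/1020)²·158.43²/37 = 132.038
  stratum D: (230/1020)²·26.00²/49 = 0.701465
V̂(ȳ_st) = 281.764
SE(ȳ_st) = √281.764 = 16.7858

SE(ȳ_st) ≈ 16.8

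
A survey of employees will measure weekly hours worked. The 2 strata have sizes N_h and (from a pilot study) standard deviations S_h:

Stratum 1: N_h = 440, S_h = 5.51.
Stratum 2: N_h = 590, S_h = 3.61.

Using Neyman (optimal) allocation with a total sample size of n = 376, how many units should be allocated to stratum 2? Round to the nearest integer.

176

Neyman allocation: n_h = n · N_h S_h / Σ N_i S_i, with n = 376.
  stratum 1: N_h·S_h = 440·5.51 = 2424.40
  stratum 2: N_h·S_h = 590·3.61 = 2129.90
Σ N_h S_h = 4554.30
n for stratum 2 = 376·2129.90/4554.30 = 175.843 → 176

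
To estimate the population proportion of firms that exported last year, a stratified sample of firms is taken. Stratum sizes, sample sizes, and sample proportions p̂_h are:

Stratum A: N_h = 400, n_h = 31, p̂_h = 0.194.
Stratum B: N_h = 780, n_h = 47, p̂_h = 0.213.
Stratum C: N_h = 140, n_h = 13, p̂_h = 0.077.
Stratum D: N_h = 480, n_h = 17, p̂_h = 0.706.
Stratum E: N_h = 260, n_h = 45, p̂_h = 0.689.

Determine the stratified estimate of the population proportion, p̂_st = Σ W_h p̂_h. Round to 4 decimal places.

N = 2060; stratum weights W_h = N_h/N.
p̂_st = Σ W_h p̂_h = (400·0.194 + 780·0.213 + 140·0.077 + 480·0.706 + 260·0.689)/2060 = 0.37502

p̂_st ≈ 0.3750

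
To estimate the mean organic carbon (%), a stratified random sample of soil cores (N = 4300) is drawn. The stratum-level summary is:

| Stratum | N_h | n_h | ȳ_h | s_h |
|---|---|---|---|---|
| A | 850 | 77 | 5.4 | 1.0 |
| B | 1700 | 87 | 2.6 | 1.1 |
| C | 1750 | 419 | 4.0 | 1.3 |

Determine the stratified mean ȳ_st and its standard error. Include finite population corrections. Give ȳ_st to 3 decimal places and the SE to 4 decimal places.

ȳ_st ≈ 3.723, SE ≈ 0.0551

ȳ_st = Σ W_h ȳ_h = (850·5.4 + 1700·2.6 + 1750·4.0)/4300 = 3.72326
V̂(ȳ_st) = Σ W_h² (1 − n_h/N_h) s_h²/n_h, with W_h = N_h/N and N = 4300:
  stratum A: (850/4300)²·(1 − 77/850)·1.0²/77 = 0.000461499
  stratum B: (1700/4300)²·(1 − 87/1700)·1.1²/87 = 0.00206259
  stratum C: (1750/4300)²·(1 − 419/1750)·1.3²/419 = 0.000508103
V̂(ȳ_st) = 0.00303219
SE(ȳ_st) = √0.00303219 = 0.0550653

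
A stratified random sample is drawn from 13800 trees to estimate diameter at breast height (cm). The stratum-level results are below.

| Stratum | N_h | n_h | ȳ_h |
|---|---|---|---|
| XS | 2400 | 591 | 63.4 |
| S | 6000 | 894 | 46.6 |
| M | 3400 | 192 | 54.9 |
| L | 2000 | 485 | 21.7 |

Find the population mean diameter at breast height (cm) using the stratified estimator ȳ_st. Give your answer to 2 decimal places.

N = Σ N_h = 13800. Stratum weights W_h = N_h/N.
ȳ_st = (2400·63.4 + 6000·46.6 + 3400·54.9 + 2000·21.7) / 13800 = 47.9580

ȳ_st ≈ 47.96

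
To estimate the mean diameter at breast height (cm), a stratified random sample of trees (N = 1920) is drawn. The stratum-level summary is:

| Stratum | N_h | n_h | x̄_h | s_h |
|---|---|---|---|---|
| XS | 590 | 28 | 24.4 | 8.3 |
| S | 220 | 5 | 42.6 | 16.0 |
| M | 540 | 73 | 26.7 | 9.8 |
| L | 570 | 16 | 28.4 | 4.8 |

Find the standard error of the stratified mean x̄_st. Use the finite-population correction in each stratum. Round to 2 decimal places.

SE(x̄_st) ≈ 1.04

V̂(x̄_st) = Σ W_h² (1 − n_h/N_h) s_h²/n_h, with W_h = N_h/N and N = 1920:
  stratum XS: (590/1920)²·(1 − 28/590)·8.3²/28 = 0.221301
  stratum S: (220/1920)²·(1 − 5/220)·16.0²/5 = 0.656944
  stratum M: (540/1920)²·(1 − 73/540)·9.8²/73 = 0.089999
  stratum L: (570/1920)²·(1 − 16/570)·4.8²/16 = 0.123352
V̂(x̄_st) = 1.0916
SE(x̄_st) = √1.0916 = 1.04479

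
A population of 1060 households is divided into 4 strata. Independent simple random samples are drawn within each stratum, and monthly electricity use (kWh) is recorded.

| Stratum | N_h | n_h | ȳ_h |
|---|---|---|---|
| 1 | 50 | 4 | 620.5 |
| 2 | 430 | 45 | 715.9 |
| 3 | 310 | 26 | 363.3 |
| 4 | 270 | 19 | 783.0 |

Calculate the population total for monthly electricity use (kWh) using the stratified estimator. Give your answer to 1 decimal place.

τ̂_st ≈ 662895.0

τ̂_st = Σ N_h ȳ_h = 50·620.5 + 430·715.9 + 310·363.3 + 270·783.0 = 662895.0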